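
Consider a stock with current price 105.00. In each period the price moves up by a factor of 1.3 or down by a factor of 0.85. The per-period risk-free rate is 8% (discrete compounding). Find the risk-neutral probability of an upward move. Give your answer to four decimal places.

Risk-neutral probability p = (1 + 0.08 − 0.85)/(1.3 − 0.85) = 0.2300/0.4500 = 0.5111

p = 0.5111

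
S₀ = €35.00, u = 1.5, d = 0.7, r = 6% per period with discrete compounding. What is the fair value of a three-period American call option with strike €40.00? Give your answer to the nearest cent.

€10.22

Risk-neutral probability p = (1 + 0.06 − 0.7)/(1.5 − 0.7) = 0.3600/0.8000 = 0.4500
Terminal stock prices: S_uuu = 118.1, S_uud = 55.12, S_udd = 25.72, S_ddd = 12
Terminal payoffs (S − K): max(78.12, 0) = 78.12, max(15.12, 0) = 15.12, max(-14.28, 0) = 0, max(-28, 0) = 0
Node uu (S = 78.75): continuation = 1/1.06·[0.4500·78.1250 + 0.5500·15.1250] = 41.0142; exercise value = 38.7500 ≤ continuation, so V_uu = 41.0142
Node ud (S = 36.75): continuation = 1/1.06·[0.4500·15.1250 + 0.5500·0.0000] = 6.4210; exercise value = 0.0000 ≤ continuation, so V_ud = 6.4210
Node dd (S = 17.15): continuation = 1/1.06·[0.4500·0.0000 + 0.5500·0.0000] = 0.0000; exercise value = 0.0000 ≤ continuation, so V_dd = 0.0000
Node u (S = 52.5): continuation = 1/1.06·[0.4500·41.0142 + 0.5500·6.4210] = 20.7433; exercise value = 12.5000 ≤ continuation, so V_u = 20.7433
Node d (S = 24.5): continuation = 1/1.06·[0.4500·6.4210 + 0.5500·0.0000] = 2.7259; exercise value = 0.0000 ≤ continuation, so V_d = 2.7259
Node 0 (S = 35): continuation = 1/1.06·[0.4500·20.7433 + 0.5500·2.7259] = 10.2205; exercise value = 0.0000 ≤ continuation, so V_0 = 10.2205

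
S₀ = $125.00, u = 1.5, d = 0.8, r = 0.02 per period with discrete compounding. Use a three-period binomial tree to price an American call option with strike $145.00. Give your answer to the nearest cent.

$23.42

Risk-neutral probability p = (1 + 0.02 − 0.8)/(1.5 − 0.8) = 0.2200/0.7000 = 0.3143
Terminal stock prices: S_uuu = 421.9, S_uud = 225, S_udd = 120, S_ddd = 64
Terminal payoffs (S − K): max(276.9, 0) = 276.9, max(80, 0) = 80, max(-25, 0) = 0, max(-81, 0) = 0
Node uu (S = 281.2): continuation = 1/1.02·[0.3143·276.8750 + 0.6857·80.0000] = 139.0931; exercise value = 136.2500 ≤ continuation, so V_uu = 139.0931
Node ud (S = 150): continuation = 1/1.02·[0.3143·80.0000 + 0.6857·0.0000] = 24.6499; exercise value = 5.0000 ≤ continuation, so V_ud = 24.6499
Node dd (S = 80): continuation = 1/1.02·[0.3143·0.0000 + 0.6857·0.0000] = 0.0000; exercise value = 0.0000 ≤ continuation, so V_dd = 0.0000
Node u (S = 187.5): continuation = 1/1.02·[0.3143·139.0931 + 0.6857·24.6499] = 59.4292; exercise value = 42.5000 ≤ continuation, so V_u = 59.4292
Node d (S = 100): continuation = 1/1.02·[0.3143·24.6499 + 0.6857·0.0000] = 7.5952; exercise value = 0.0000 ≤ continuation, so V_d = 7.5952
Node 0 (S = 125): continuation = 1/1.02·[0.3143·59.4292 + 0.6857·7.5952] = 23.4175; exercise value = 0.0000 ≤ continuation, so V_0 = 23.4175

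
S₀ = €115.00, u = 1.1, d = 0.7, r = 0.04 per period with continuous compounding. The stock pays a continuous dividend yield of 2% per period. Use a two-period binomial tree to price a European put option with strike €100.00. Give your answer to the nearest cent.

Per-period risk-free factor R = e^0.04 = 1.0408; dividend-adjusted growth = e^(0.04−0.02) = 1.0202.
Risk-neutral probability p = (1.0202 − 0.7)/(1.1 − 0.7) = 0.3202/0.4000 = 0.8005
Terminal stock prices: S_uu = 139.2, S_ud = 88.55, S_dd = 56.35
Terminal payoffs (K − S): max(-39.15, 0) = 0, max(11.45, 0) = 11.45, max(43.65, 0) = 43.65
Node u (S = 126.5): V_u = e^(−0.04)·[0.8005·0.0000 + 0.1995·11.4500] = 2.1947
Node d (S = 80.5): V_d = e^(−0.04)·[0.8005·11.4500 + 0.1995·43.6500] = 17.1730
Node 0 (S = 115): V_0 = e^(−0.04)·[0.8005·2.1947 + 0.1995·17.1730] = 4.9796

€4.98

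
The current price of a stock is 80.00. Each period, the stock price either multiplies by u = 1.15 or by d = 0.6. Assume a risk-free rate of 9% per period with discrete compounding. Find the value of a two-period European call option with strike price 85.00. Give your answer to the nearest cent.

Risk-neutral probability p = (1 + 0.09 − 0.6)/(1.15 − 0.6) = 0.4900/0.5500 = 0.8909
Terminal stock prices: S_uu = 105.8, S_ud = 55.2, S_dd = 28.8
Terminal payoffs (S − K): max(20.8, 0) = 20.8, max(-29.8, 0) = 0, max(-56.2, 0) = 0
Node u (S = 92): V_u = 1/1.09·[0.8909·20.8000 + 0.1091·0.0000] = 17.0008
Node d (S = 48): V_d = 1/1.09·[0.8909·0.0000 + 0.1091·0.0000] = 0.0000
Node 0 (S = 80): V_0 = 1/1.09·[0.8909·17.0008 + 0.1091·0.0000] = 13.8956

13.90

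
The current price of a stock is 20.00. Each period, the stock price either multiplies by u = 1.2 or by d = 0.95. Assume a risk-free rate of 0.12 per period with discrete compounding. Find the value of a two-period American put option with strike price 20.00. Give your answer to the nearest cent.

Risk-neutral probability p = (1 + 0.12 − 0.95)/(1.2 − 0.95) = 0.1700/0.2500 = 0.6800
Terminal stock prices: S_uu = 28.8, S_ud = 22.8, S_dd = 18.05
Terminal payoffs (K − S): max(-8.8, 0) = 0, max(-2.8, 0) = 0, max(1.95, 0) = 1.95
Node u (S = 24): continuation = 1/1.12·[0.6800·0.0000 + 0.3200·0.0000] = 0.0000; exercise value = 0.0000 ≤ continuation, so V_u = 0.0000
Node d (S = 19): continuation = 1/1.12·[0.6800·0.0000 + 0.3200·1.9500] = 0.5571; exercise value = 1.0000 > continuation, so V_d = 1.0000 (exercise)
Node 0 (S = 20): continuation = 1/1.12·[0.6800·0.0000 + 0.3200·1.0000] = 0.2857; exercise value = 0.0000 ≤ continuation, so V_0 = 0.2857

0.29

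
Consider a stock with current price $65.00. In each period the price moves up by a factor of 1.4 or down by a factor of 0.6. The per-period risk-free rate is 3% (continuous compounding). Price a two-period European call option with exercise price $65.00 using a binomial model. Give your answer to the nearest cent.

Risk-neutral probability p = (e^0.03 − 0.6)/(1.4 − 0.6) = 0.4305/0.8000 = 0.5381
Terminal stock prices: S_uu = 127.4, S_ud = 54.6, S_dd = 23.4
Terminal payoffs (S − K): max(62.4, 0) = 62.4, max(-10.4, 0) = 0, max(-41.6, 0) = 0
Node u (S = 91): V_u = e^(−0.03)·[0.5381·62.4000 + 0.4619·0.0000] = 32.5831
Node d (S = 39): V_d = e^(−0.03)·[0.5381·0.0000 + 0.4619·0.0000] = 0.0000
Node 0 (S = 65): V_0 = e^(−0.03)·[0.5381·32.5831 + 0.4619·0.0000] = 17.0138

$17.01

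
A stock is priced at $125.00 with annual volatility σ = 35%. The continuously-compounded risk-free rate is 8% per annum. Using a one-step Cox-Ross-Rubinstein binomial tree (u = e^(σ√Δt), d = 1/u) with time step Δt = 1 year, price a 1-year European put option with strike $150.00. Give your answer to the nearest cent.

CRR parameters: u = e^(σ√Δt) = e^(0.35·√1) = 1.4191, d = 1/u = 0.7047
Per-period rate: rΔt = 0.08·1 = 0.08, so R = e^0.08 = 1.0833
Risk-neutral probability p = (e^0.08 − 0.7047)/(1.4191 − 0.7047) = 0.3786/0.7144 = 0.5300
Terminal stock prices: S_u = 177.4, S_d = 88.09
Terminal payoffs (K − S): max(-27.38, 0) = 0, max(61.91, 0) = 61.91
Node 0 (S = 125): V_0 = e^(−0.08)·[0.5300·0.0000 + 0.4700·61.9140] = 26.8641

$26.86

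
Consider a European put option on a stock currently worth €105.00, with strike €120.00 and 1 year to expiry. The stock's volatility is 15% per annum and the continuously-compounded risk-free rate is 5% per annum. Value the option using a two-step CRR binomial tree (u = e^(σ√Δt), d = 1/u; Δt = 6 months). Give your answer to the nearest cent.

€12.43

CRR parameters: u = e^(σ√Δt) = e^(0.15·√0.5) = 1.1119, d = 1/u = 0.8994
Per-period rate: rΔt = 0.05·0.5 = 0.025, so R = e^0.025 = 1.0253
Risk-neutral probability p = (e^0.025 − 0.8994)/(1.1119 − 0.8994) = 0.1259/0.2125 = 0.5926
Terminal stock prices: S_uu = 129.8, S_ud = 105, S_dd = 84.93
Terminal payoffs (K − S): max(-9.813, 0) = 0, max(15, 0) = 15, max(35.07, 0) = 35.07
Node u (S = 116.7): V_u = e^(−0.025)·[0.5926·0.0000 + 0.4074·15.0000] = 5.9598
Node d (S = 94.43): V_d = e^(−0.025)·[0.5926·15.0000 + 0.4074·35.0699] = 22.6038
Node 0 (S = 105): V_0 = e^(−0.025)·[0.5926·5.9598 + 0.4074·22.6038] = 12.4257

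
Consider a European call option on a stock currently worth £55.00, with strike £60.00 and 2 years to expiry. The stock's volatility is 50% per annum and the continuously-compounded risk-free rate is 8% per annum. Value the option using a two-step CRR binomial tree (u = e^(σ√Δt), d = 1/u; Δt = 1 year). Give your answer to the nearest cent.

£15.96

CRR parameters: u = e^(σ√Δt) = e^(0.5·√1) = 1.6487, d = 1/u = 0.6065
Per-period rate: rΔt = 0.08·1 = 0.08, so R = e^0.08 = 1.0833
Risk-neutral probability p = (e^0.08 − 0.6065)/(1.6487 − 0.6065) = 0.4768/1.0422 = 0.4575
Terminal stock prices: S_uu = 149.5, S_ud = 55, S_dd = 20.23
Terminal payoffs (S − K): max(89.51, 0) = 89.51, max(-5, 0) = 0, max(-39.77, 0) = 0
Node u (S = 90.68): V_u = e^(−0.08)·[0.4575·89.5055 + 0.5425·0.0000] = 37.7968
Node d (S = 33.36): V_d = e^(−0.08)·[0.4575·0.0000 + 0.5425·0.0000] = 0.0000
Node 0 (S = 55): V_0 = e^(−0.08)·[0.4575·37.7968 + 0.5425·0.0000] = 15.9610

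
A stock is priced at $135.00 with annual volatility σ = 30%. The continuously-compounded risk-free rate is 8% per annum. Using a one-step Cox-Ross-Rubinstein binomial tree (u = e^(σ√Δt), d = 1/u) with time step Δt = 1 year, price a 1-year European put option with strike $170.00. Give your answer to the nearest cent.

CRR parameters: u = e^(σ√Δt) = e^(0.3·√1) = 1.3499, d = 1/u = 0.7408
Per-period rate: rΔt = 0.08·1 = 0.08, so R = e^0.08 = 1.0833
Risk-neutral probability p = (e^0.08 − 0.7408)/(1.3499 − 0.7408) = 0.3425/0.6090 = 0.5623
Terminal stock prices: S_u = 182.2, S_d = 100
Terminal payoffs (K − S): max(-12.23, 0) = 0, max(69.99, 0) = 69.99
Node 0 (S = 135): V_0 = e^(−0.08)·[0.5623·0.0000 + 0.4377·69.9895] = 28.2786

$28.28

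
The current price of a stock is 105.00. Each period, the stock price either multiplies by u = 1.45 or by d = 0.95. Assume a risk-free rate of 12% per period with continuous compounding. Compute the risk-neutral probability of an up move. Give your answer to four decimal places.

Risk-neutral probability p = (e^0.12 − 0.95)/(1.45 − 0.95) = 0.1775/0.5000 = 0.3550

p = 0.3550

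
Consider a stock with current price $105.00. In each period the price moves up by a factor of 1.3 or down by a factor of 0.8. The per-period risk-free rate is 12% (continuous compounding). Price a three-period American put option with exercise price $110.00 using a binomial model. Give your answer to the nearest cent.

$9.19

Risk-neutral probability p = (e^0.12 − 0.8)/(1.3 − 0.8) = 0.3275/0.5000 = 0.6550
Terminal stock prices: S_uuu = 230.7, S_uud = 142, S_udd = 87.36, S_ddd = 53.76
Terminal payoffs (K − S): max(-120.7, 0) = 0, max(-31.96, 0) = 0, max(22.64, 0) = 22.64, max(56.24, 0) = 56.24
Node uu (S = 177.5): continuation = e^(−0.12)·[0.6550·0.0000 + 0.3450·0.0000] = 0.0000; exercise value = 0.0000 ≤ continuation, so V_uu = 0.0000
Node ud (S = 109.2): continuation = e^(−0.12)·[0.6550·0.0000 + 0.3450·22.6400] = 6.9277; exercise value = 0.8000 ≤ continuation, so V_ud = 6.9277
Node dd (S = 67.2): continuation = e^(−0.12)·[0.6550·22.6400 + 0.3450·56.2400] = 30.3612; exercise value = 42.8000 > continuation, so V_dd = 42.8000 (exercise)
Node u (S = 136.5): continuation = e^(−0.12)·[0.6550·0.0000 + 0.3450·6.9277] = 2.1198; exercise value = 0.0000 ≤ continuation, so V_u = 2.1198
Node d (S = 84): continuation = e^(−0.12)·[0.6550·6.9277 + 0.3450·42.8000] = 17.1210; exercise value = 26.0000 > continuation, so V_d = 26.0000 (exercise)
Node 0 (S = 105): continuation = e^(−0.12)·[0.6550·2.1198 + 0.3450·26.0000] = 9.1873; exercise value = 5.0000 ≤ continuation, so V_0 = 9.1873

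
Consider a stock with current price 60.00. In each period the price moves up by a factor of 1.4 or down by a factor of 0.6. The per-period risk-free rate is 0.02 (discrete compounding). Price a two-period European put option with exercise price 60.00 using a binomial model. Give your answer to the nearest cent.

Risk-neutral probability p = (1 + 0.02 − 0.6)/(1.4 − 0.6) = 0.4200/0.8000 = 0.5250
Terminal stock prices: S_uu = 117.6, S_ud = 50.4, S_dd = 21.6
Terminal payoffs (K − S): max(-57.6, 0) = 0, max(9.6, 0) = 9.6, max(38.4, 0) = 38.4
Node u (S = 84): V_u = 1/1.02·[0.5250·0.0000 + 0.4750·9.6000] = 4.4706
Node d (S = 36): V_d = 1/1.02·[0.5250·9.6000 + 0.4750·38.4000] = 22.8235
Node 0 (S = 60): V_0 = 1/1.02·[0.5250·4.4706 + 0.4750·22.8235] = 12.9296

12.93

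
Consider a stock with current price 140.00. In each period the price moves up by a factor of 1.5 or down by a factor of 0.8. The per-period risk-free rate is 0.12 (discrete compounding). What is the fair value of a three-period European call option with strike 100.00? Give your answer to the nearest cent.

Risk-neutral probability p = (1 + 0.12 − 0.8)/(1.5 − 0.8) = 0.3200/0.7000 = 0.4571
Terminal stock prices: S_uuu = 472.5, S_uud = 252, S_udd = 134.4, S_ddd = 71.68
Terminal payoffs (S − K): max(372.5, 0) = 372.5, max(152, 0) = 152, max(34.4, 0) = 34.4, max(-28.32, 0) = 0
Node uu (S = 315): V_uu = 1/1.12·[0.4571·372.5000 + 0.5429·152.0000] = 225.7143
Node ud (S = 168): V_ud = 1/1.12·[0.4571·152.0000 + 0.5429·34.4000] = 78.7143
Node dd (S = 89.6): V_dd = 1/1.12·[0.4571·34.4000 + 0.5429·0.0000] = 14.0408
Node u (S = 210): V_u = 1/1.12·[0.4571·225.7143 + 0.5429·78.7143] = 130.2806
Node d (S = 112): V_d = 1/1.12·[0.4571·78.7143 + 0.5429·14.0408] = 38.9338
Node 0 (S = 140): V_0 = 1/1.12·[0.4571·130.2806 + 0.5429·38.9338] = 72.0467

72.05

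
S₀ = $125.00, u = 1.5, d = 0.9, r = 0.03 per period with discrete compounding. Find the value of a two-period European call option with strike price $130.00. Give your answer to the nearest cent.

$19.09

Risk-neutral probability p = (1 + 0.03 − 0.9)/(1.5 − 0.9) = 0.1300/0.6000 = 0.2167
Terminal stock prices: S_uu = 281.2, S_ud = 168.8, S_dd = 101.2
Terminal payoffs (S − K): max(151.2, 0) = 151.2, max(38.75, 0) = 38.75, max(-28.75, 0) = 0
Node u (S = 187.5): V_u = 1/1.03·[0.2167·151.2500 + 0.7833·38.7500] = 61.2864
Node d (S = 112.5): V_d = 1/1.03·[0.2167·38.7500 + 0.7833·0.0000] = 8.1513
Node 0 (S = 125): V_0 = 1/1.03·[0.2167·61.2864 + 0.7833·8.1513] = 19.0912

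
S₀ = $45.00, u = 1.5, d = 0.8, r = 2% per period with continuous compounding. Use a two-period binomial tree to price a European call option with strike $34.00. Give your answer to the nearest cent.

$14.68

Risk-neutral probability p = (e^0.02 − 0.8)/(1.5 − 0.8) = 0.2202/0.7000 = 0.3146
Terminal stock prices: S_uu = 101.2, S_ud = 54, S_dd = 28.8
Terminal payoffs (S − K): max(67.25, 0) = 67.25, max(20, 0) = 20, max(-5.2, 0) = 0
Node u (S = 67.5): V_u = e^(−0.02)·[0.3146·67.2500 + 0.6854·20.0000] = 34.1732
Node d (S = 36): V_d = e^(−0.02)·[0.3146·20.0000 + 0.6854·0.0000] = 6.1669
Node 0 (S = 45): V_0 = e^(−0.02)·[0.3146·34.1732 + 0.6854·6.1669] = 14.6804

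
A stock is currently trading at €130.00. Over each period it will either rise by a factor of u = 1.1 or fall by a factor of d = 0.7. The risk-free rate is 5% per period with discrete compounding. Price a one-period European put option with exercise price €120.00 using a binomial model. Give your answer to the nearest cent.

€3.45

Risk-neutral probability p = (1 + 0.05 − 0.7)/(1.1 − 0.7) = 0.3500/0.4000 = 0.8750
Terminal stock prices: S_u = 143, S_d = 91
Terminal payoffs (K − S): max(-23, 0) = 0, max(29, 0) = 29
Node 0 (S = 130): V_0 = 1/1.05·[0.8750·0.0000 + 0.1250·29.0000] = 3.4524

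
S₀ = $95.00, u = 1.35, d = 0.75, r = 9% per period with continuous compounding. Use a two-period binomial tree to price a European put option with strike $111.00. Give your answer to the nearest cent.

Risk-neutral probability p = (e^0.09 − 0.75)/(1.35 − 0.75) = 0.3442/0.6000 = 0.5736
Terminal stock prices: S_uu = 173.1, S_ud = 96.19, S_dd = 53.44
Terminal payoffs (K − S): max(-62.14, 0) = 0, max(14.81, 0) = 14.81, max(57.56, 0) = 57.56
Node u (S = 128.2): V_u = e^(−0.09)·[0.5736·0.0000 + 0.4264·14.8125] = 5.7721
Node d (S = 71.25): V_d = e^(−0.09)·[0.5736·14.8125 + 0.4264·57.5625] = 30.1964
Node 0 (S = 95): V_0 = e^(−0.09)·[0.5736·5.7721 + 0.4264·30.1964] = 14.7929

$14.79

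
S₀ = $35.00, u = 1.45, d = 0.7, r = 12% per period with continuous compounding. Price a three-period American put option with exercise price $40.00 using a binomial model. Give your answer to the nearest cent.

$7.02

Risk-neutral probability p = (e^0.12 − 0.7)/(1.45 − 0.7) = 0.4275/0.7500 = 0.5700
Terminal stock prices: S_uuu = 106.7, S_uud = 51.51, S_udd = 24.87, S_ddd = 12
Terminal payoffs (K − S): max(-66.7, 0) = 0, max(-11.51, 0) = 0, max(15.13, 0) = 15.13, max(28, 0) = 28
Node uu (S = 73.59): continuation = e^(−0.12)·[0.5700·0.0000 + 0.4300·0.0000] = 0.0000; exercise value = 0.0000 ≤ continuation, so V_uu = 0.0000
Node ud (S = 35.52): continuation = e^(−0.12)·[0.5700·0.0000 + 0.4300·15.1325] = 5.7712; exercise value = 4.4750 ≤ continuation, so V_ud = 5.7712
Node dd (S = 17.15): continuation = e^(−0.12)·[0.5700·15.1325 + 0.4300·27.9950] = 18.3268; exercise value = 22.8500 > continuation, so V_dd = 22.8500 (exercise)
Node u (S = 50.75): continuation = e^(−0.12)·[0.5700·0.0000 + 0.4300·5.7712] = 2.2010; exercise value = 0.0000 ≤ continuation, so V_u = 2.2010
Node d (S = 24.5): continuation = e^(−0.12)·[0.5700·5.7712 + 0.4300·22.8500] = 11.6321; exercise value = 15.5000 > continuation, so V_d = 15.5000 (exercise)
Node 0 (S = 35): continuation = e^(−0.12)·[0.5700·2.2010 + 0.4300·15.5000] = 7.0241; exercise value = 5.0000 ≤ continuation, so V_0 = 7.0241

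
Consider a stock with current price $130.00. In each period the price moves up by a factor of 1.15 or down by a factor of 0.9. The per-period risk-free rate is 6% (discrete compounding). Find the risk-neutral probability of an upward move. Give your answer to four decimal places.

Risk-neutral probability p = (1 + 0.06 − 0.9)/(1.15 − 0.9) = 0.1600/0.2500 = 0.6400

p = 0.6400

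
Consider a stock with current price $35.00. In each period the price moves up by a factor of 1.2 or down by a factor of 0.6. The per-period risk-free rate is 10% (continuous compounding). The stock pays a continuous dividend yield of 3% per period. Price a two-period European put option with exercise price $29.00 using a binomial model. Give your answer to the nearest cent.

Per-period risk-free factor R = e^0.1 = 1.1052; dividend-adjusted growth = e^(0.1−0.03) = 1.0725.
Risk-neutral probability p = (1.0725 − 0.6)/(1.2 − 0.6) = 0.4725/0.6000 = 0.7875
Terminal stock prices: S_uu = 50.4, S_ud = 25.2, S_dd = 12.6
Terminal payoffs (K − S): max(-21.4, 0) = 0, max(3.8, 0) = 3.8, max(16.4, 0) = 16.4
Node u (S = 42): V_u = e^(−0.1)·[0.7875·0.0000 + 0.2125·3.8000] = 0.7306
Node d (S = 21): V_d = e^(−0.1)·[0.7875·3.8000 + 0.2125·16.4000] = 5.8609
Node 0 (S = 35): V_0 = e^(−0.1)·[0.7875·0.7306 + 0.2125·5.8609] = 1.6475

$1.65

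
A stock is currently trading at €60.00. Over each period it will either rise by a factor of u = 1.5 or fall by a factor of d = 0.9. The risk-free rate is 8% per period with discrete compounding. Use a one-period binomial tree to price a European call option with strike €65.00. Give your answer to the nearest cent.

€6.94

Risk-neutral probability p = (1 + 0.08 − 0.9)/(1.5 − 0.9) = 0.1800/0.6000 = 0.3000
Terminal stock prices: S_u = 90, S_d = 54
Terminal payoffs (S − K): max(25, 0) = 25, max(-11, 0) = 0
Node 0 (S = 60): V_0 = 1/1.08·[0.3000·25.0000 + 0.7000·0.0000] = 6.9444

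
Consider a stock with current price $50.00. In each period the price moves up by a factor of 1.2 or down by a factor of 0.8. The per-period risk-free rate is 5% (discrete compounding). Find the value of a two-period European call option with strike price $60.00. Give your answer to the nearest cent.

$4.25

Risk-neutral probability p = (1 + 0.05 − 0.8)/(1.2 − 0.8) = 0.2500/0.4000 = 0.6250
Terminal stock prices: S_uu = 72, S_ud = 48, S_dd = 32
Terminal payoffs (S − K): max(12, 0) = 12, max(-12, 0) = 0, max(-28, 0) = 0
Node u (S = 60): V_u = 1/1.05·[0.6250·12.0000 + 0.3750·0.0000] = 7.1429
Node d (S = 40): V_d = 1/1.05·[0.6250·0.0000 + 0.3750·0.0000] = 0.0000
Node 0 (S = 50): V_0 = 1/1.05·[0.6250·7.1429 + 0.3750·0.0000] = 4.2517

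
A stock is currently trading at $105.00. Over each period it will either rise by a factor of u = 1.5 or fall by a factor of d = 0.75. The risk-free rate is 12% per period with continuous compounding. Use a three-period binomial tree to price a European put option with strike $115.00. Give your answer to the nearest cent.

$12.91

Risk-neutral probability p = (e^0.12 − 0.75)/(1.5 − 0.75) = 0.3775/0.7500 = 0.5033
Terminal stock prices: S_uuu = 354.4, S_uud = 177.2, S_udd = 88.59, S_ddd = 44.3
Terminal payoffs (K − S): max(-239.4, 0) = 0, max(-62.19, 0) = 0, max(26.41, 0) = 26.41, max(70.7, 0) = 70.7
Node uu (S = 236.2): V_uu = e^(−0.12)·[0.5033·0.0000 + 0.4967·0.0000] = 0.0000
Node ud (S = 118.1): V_ud = e^(−0.12)·[0.5033·0.0000 + 0.4967·26.4062] = 11.6322
Node dd (S = 59.06): V_dd = e^(−0.12)·[0.5033·26.4062 + 0.4967·70.7031] = 42.9334
Node u (S = 157.5): V_u = e^(−0.12)·[0.5033·0.0000 + 0.4967·11.6322] = 5.1241
Node d (S = 78.75): V_d = e^(−0.12)·[0.5033·11.6322 + 0.4967·42.9334] = 24.1052
Node 0 (S = 105): V_0 = e^(−0.12)·[0.5033·5.1241 + 0.4967·24.1052] = 12.9060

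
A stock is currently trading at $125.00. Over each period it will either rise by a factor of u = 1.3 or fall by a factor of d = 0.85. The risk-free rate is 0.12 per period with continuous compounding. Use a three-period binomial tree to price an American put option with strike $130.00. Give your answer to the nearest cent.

Risk-neutral probability p = (e^0.12 − 0.85)/(1.3 − 0.85) = 0.2775/0.4500 = 0.6167
Terminal stock prices: S_uuu = 274.6, S_uud = 179.6, S_udd = 117.4, S_ddd = 76.77
Terminal payoffs (K − S): max(-144.6, 0) = 0, max(-49.56, 0) = 0, max(12.59, 0) = 12.59, max(53.23, 0) = 53.23
Node uu (S = 211.3): continuation = e^(−0.12)·[0.6167·0.0000 + 0.3833·0.0000] = 0.0000; exercise value = 0.0000 ≤ continuation, so V_uu = 0.0000
Node ud (S = 138.1): continuation = e^(−0.12)·[0.6167·0.0000 + 0.3833·12.5938] = 4.2818; exercise value = 0.0000 ≤ continuation, so V_ud = 4.2818
Node dd (S = 90.31): continuation = e^(−0.12)·[0.6167·12.5938 + 0.3833·53.2344] = 24.9872; exercise value = 39.6875 > continuation, so V_dd = 39.6875 (exercise)
Node u (S = 162.5): continuation = e^(−0.12)·[0.6167·0.0000 + 0.3833·4.2818] = 1.4558; exercise value = 0.0000 ≤ continuation, so V_u = 1.4558
Node d (S = 106.2): continuation = e^(−0.12)·[0.6167·4.2818 + 0.3833·39.6875] = 15.8353; exercise value = 23.7500 > continuation, so V_d = 23.7500 (exercise)
Node 0 (S = 125): continuation = e^(−0.12)·[0.6167·1.4558 + 0.3833·23.7500] = 8.8710; exercise value = 5.0000 ≤ continuation, so V_0 = 8.8710

$8.87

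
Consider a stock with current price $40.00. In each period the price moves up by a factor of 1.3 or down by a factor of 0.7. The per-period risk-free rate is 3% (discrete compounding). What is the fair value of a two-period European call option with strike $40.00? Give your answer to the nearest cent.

$7.87

Risk-neutral probability p = (1 + 0.03 − 0.7)/(1.3 − 0.7) = 0.3300/0.6000 = 0.5500
Terminal stock prices: S_uu = 67.6, S_ud = 36.4, S_dd = 19.6
Terminal payoffs (S − K): max(27.6, 0) = 27.6, max(-3.6, 0) = 0, max(-20.4, 0) = 0
Node u (S = 52): V_u = 1/1.03·[0.5500·27.6000 + 0.4500·0.0000] = 14.7379
Node d (S = 28): V_d = 1/1.03·[0.5500·0.0000 + 0.4500·0.0000] = 0.0000
Node 0 (S = 40): V_0 = 1/1.03·[0.5500·14.7379 + 0.4500·0.0000] = 7.8697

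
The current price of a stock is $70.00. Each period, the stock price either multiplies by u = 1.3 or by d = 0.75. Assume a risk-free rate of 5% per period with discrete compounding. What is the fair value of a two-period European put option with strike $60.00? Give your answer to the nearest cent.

Risk-neutral probability p = (1 + 0.05 − 0.75)/(1.3 − 0.75) = 0.3000/0.5500 = 0.5455
Terminal stock prices: S_uu = 118.3, S_ud = 68.25, S_dd = 39.38
Terminal payoffs (K − S): max(-58.3, 0) = 0, max(-8.25, 0) = 0, max(20.62, 0) = 20.62
Node u (S = 91): V_u = 1/1.05·[0.5455·0.0000 + 0.4545·0.0000] = 0.0000
Node d (S = 52.5): V_d = 1/1.05·[0.5455·0.0000 + 0.4545·20.6250] = 8.9286
Node 0 (S = 70): V_0 = 1/1.05·[0.5455·0.0000 + 0.4545·8.9286] = 3.8652

$3.87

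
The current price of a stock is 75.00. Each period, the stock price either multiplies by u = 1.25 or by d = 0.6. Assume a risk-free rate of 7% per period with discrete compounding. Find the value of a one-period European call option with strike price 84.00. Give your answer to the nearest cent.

Risk-neutral probability p = (1 + 0.07 − 0.6)/(1.25 − 0.6) = 0.4700/0.6500 = 0.7231
Terminal stock prices: S_u = 93.75, S_d = 45
Terminal payoffs (S − K): max(9.75, 0) = 9.75, max(-39, 0) = 0
Node 0 (S = 75): V_0 = 1/1.07·[0.7231·9.7500 + 0.2769·0.0000] = 6.5888

6.59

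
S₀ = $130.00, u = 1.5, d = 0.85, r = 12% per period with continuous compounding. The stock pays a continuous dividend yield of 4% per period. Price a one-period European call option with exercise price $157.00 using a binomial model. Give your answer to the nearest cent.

$12.10

Per-period risk-free factor R = e^0.12 = 1.1275; dividend-adjusted growth = e^(0.12−0.04) = 1.0833.
Risk-neutral probability p = (1.0833 − 0.85)/(1.5 − 0.85) = 0.2333/0.6500 = 0.3589
Terminal stock prices: S_u = 195, S_d = 110.5
Terminal payoffs (S − K): max(38, 0) = 38, max(-46.5, 0) = 0
Node 0 (S = 130): V_0 = e^(−0.12)·[0.3589·38.0000 + 0.6411·0.0000] = 12.0961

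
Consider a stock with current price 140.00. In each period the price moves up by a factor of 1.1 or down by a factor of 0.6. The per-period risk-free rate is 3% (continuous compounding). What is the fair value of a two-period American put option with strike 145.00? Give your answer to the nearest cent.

Risk-neutral probability p = (e^0.03 − 0.6)/(1.1 − 0.6) = 0.4305/0.5000 = 0.8609
Terminal stock prices: S_uu = 169.4, S_ud = 92.4, S_dd = 50.4
Terminal payoffs (K − S): max(-24.4, 0) = 0, max(52.6, 0) = 52.6, max(94.6, 0) = 94.6
Node u (S = 154): continuation = e^(−0.03)·[0.8609·0.0000 + 0.1391·52.6000] = 7.1000; exercise value = 0.0000 ≤ continuation, so V_u = 7.1000
Node d (S = 84): continuation = e^(−0.03)·[0.8609·52.6000 + 0.1391·94.6000] = 56.7146; exercise value = 61.0000 > continuation, so V_d = 61.0000 (exercise)
Node 0 (S = 140): continuation = e^(−0.03)·[0.8609·7.1000 + 0.1391·61.0000] = 14.1656; exercise value = 5.0000 ≤ continuation, so V_0 = 14.1656

14.17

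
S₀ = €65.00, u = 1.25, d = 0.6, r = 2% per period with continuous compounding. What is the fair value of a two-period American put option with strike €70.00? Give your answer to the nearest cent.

Risk-neutral probability p = (e^0.02 − 0.6)/(1.25 − 0.6) = 0.4202/0.6500 = 0.6465
Terminal stock prices: S_uu = 101.6, S_ud = 48.75, S_dd = 23.4
Terminal payoffs (K − S): max(-31.56, 0) = 0, max(21.25, 0) = 21.25, max(46.6, 0) = 46.6
Node u (S = 81.25): continuation = e^(−0.02)·[0.6465·0.0000 + 0.3535·21.2500] = 7.3639; exercise value = 0.0000 ≤ continuation, so V_u = 7.3639
Node d (S = 39): continuation = e^(−0.02)·[0.6465·21.2500 + 0.3535·46.6000] = 29.6139; exercise value = 31.0000 > continuation, so V_d = 31.0000 (exercise)
Node 0 (S = 65): continuation = e^(−0.02)·[0.6465·7.3639 + 0.3535·31.0000] = 15.4088; exercise value = 5.0000 ≤ continuation, so V_0 = 15.4088

€15.41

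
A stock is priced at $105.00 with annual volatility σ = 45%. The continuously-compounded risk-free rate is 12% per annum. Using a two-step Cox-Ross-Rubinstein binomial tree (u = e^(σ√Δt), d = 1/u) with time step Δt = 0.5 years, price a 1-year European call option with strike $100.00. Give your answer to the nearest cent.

CRR parameters: u = e^(σ√Δt) = e^(0.45·√0.5) = 1.3746, d = 1/u = 0.7275
Per-period rate: rΔt = 0.12·0.5 = 0.06, so R = e^0.06 = 1.0618
Risk-neutral probability p = (e^0.06 − 0.7275)/(1.3746 − 0.7275) = 0.3344/0.6472 = 0.5167
Terminal stock prices: S_uu = 198.4, S_ud = 105, S_dd = 55.57
Terminal payoffs (S − K): max(98.41, 0) = 98.41, max(5, 0) = 5, max(-44.43, 0) = 0
Node u (S = 144.3): V_u = e^(−0.06)·[0.5167·98.4141 + 0.4833·5.0000] = 50.1616
Node d (S = 76.38): V_d = e^(−0.06)·[0.5167·5.0000 + 0.4833·0.0000] = 2.4329
Node 0 (S = 105): V_0 = e^(−0.06)·[0.5167·50.1616 + 0.4833·2.4329] = 25.5147

$25.51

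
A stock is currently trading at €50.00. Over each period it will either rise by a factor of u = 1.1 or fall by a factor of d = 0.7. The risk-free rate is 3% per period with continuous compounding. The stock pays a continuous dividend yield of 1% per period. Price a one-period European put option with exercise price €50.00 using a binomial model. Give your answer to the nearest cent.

Per-period risk-free factor R = e^0.03 = 1.0305; dividend-adjusted growth = e^(0.03−0.01) = 1.0202.
Risk-neutral probability p = (1.0202 − 0.7)/(1.1 − 0.7) = 0.3202/0.4000 = 0.8005
Terminal stock prices: S_u = 55, S_d = 35
Terminal payoffs (K − S): max(-5, 0) = 0, max(15, 0) = 15
Node 0 (S = 50): V_0 = e^(−0.03)·[0.8005·0.0000 + 0.1995·15.0000] = 2.9040

€2.90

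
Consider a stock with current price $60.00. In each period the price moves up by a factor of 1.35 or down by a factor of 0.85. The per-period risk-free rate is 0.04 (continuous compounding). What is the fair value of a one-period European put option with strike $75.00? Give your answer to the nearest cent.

Risk-neutral probability p = (e^0.04 − 0.85)/(1.35 − 0.85) = 0.1908/0.5000 = 0.3816
Terminal stock prices: S_u = 81, S_d = 51
Terminal payoffs (K − S): max(-6, 0) = 0, max(24, 0) = 24
Node 0 (S = 60): V_0 = e^(−0.04)·[0.3816·0.0000 + 0.6184·24.0000] = 14.2592

$14.26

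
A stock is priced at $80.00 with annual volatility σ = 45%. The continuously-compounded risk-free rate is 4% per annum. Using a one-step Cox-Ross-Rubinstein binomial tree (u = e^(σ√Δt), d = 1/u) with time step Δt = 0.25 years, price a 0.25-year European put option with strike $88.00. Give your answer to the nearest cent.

$12.75

CRR parameters: u = e^(σ√Δt) = e^(0.45·√0.25) = 1.2523, d = 1/u = 0.7985
Per-period rate: rΔt = 0.04·0.25 = 0.01, so R = e^0.01 = 1.0101
Risk-neutral probability p = (e^0.01 − 0.7985)/(1.2523 − 0.7985) = 0.2115/0.4538 = 0.4661
Terminal stock prices: S_u = 100.2, S_d = 63.88
Terminal payoffs (K − S): max(-12.19, 0) = 0, max(24.12, 0) = 24.12
Node 0 (S = 80): V_0 = e^(−0.01)·[0.4661·0.0000 + 0.5339·24.1187] = 12.7481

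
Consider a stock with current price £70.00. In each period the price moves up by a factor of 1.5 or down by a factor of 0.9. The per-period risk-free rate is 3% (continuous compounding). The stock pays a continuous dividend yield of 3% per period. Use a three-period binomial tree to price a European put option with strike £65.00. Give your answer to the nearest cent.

£7.39

Per-period risk-free factor R = e^0.03 = 1.0305; dividend-adjusted growth = e^(0.03−0.03) = 1.0000.
Risk-neutral probability p = (1.0000 − 0.9)/(1.5 − 0.9) = 0.1000/0.6000 = 0.1667
Terminal stock prices: S_uuu = 236.2, S_uud = 141.8, S_udd = 85.05, S_ddd = 51.03
Terminal payoffs (K − S): max(-171.2, 0) = 0, max(-76.75, 0) = 0, max(-20.05, 0) = 0, max(13.97, 0) = 13.97
Node uu (S = 157.5): V_uu = e^(−0.03)·[0.1667·0.0000 + 0.8333·0.0000] = 0.0000
Node ud (S = 94.5): V_ud = e^(−0.03)·[0.1667·0.0000 + 0.8333·0.0000] = 0.0000
Node dd (S = 56.7): V_dd = e^(−0.03)·[0.1667·0.0000 + 0.8333·13.9700] = 11.2976
Node u (S = 105): V_u = e^(−0.03)·[0.1667·0.0000 + 0.8333·0.0000] = 0.0000
Node d (S = 63): V_d = e^(−0.03)·[0.1667·0.0000 + 0.8333·11.2976] = 9.1364
Node 0 (S = 70): V_0 = e^(−0.03)·[0.1667·0.0000 + 0.8333·9.1364] = 7.3887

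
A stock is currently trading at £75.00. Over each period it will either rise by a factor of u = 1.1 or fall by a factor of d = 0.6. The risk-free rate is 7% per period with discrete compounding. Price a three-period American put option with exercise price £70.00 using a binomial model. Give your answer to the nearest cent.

£3.08

Risk-neutral probability p = (1 + 0.07 − 0.6)/(1.1 − 0.6) = 0.4700/0.5000 = 0.9400
Terminal stock prices: S_uuu = 99.83, S_uud = 54.45, S_udd = 29.7, S_ddd = 16.2
Terminal payoffs (K − S): max(-29.83, 0) = 0, max(15.55, 0) = 15.55, max(40.3, 0) = 40.3, max(53.8, 0) = 53.8
Node uu (S = 90.75): continuation = 1/1.07·[0.9400·0.0000 + 0.0600·15.5500] = 0.8720; exercise value = 0.0000 ≤ continuation, so V_uu = 0.8720
Node ud (S = 49.5): continuation = 1/1.07·[0.9400·15.5500 + 0.0600·40.3000] = 15.9206; exercise value = 20.5000 > continuation, so V_ud = 20.5000 (exercise)
Node dd (S = 27): continuation = 1/1.07·[0.9400·40.3000 + 0.0600·53.8000] = 38.4206; exercise value = 43.0000 > continuation, so V_dd = 43.0000 (exercise)
Node u (S = 82.5): continuation = 1/1.07·[0.9400·0.8720 + 0.0600·20.5000] = 1.9156; exercise value = 0.0000 ≤ continuation, so V_u = 1.9156
Node d (S = 45): continuation = 1/1.07·[0.9400·20.5000 + 0.0600·43.0000] = 20.4206; exercise value = 25.0000 > continuation, so V_d = 25.0000 (exercise)
Node 0 (S = 75): continuation = 1/1.07·[0.9400·1.9156 + 0.0600·25.0000] = 3.0847; exercise value = 0.0000 ≤ continuation, so V_0 = 3.0847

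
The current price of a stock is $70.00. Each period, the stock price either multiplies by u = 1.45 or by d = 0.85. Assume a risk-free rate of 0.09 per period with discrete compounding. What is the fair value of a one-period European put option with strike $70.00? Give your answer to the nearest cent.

Risk-neutral probability p = (1 + 0.09 − 0.85)/(1.45 − 0.85) = 0.2400/0.6000 = 0.4000
Terminal stock prices: S_u = 101.5, S_d = 59.5
Terminal payoffs (K − S): max(-31.5, 0) = 0, max(10.5, 0) = 10.5
Node 0 (S = 70): V_0 = 1/1.09·[0.4000·0.0000 + 0.6000·10.5000] = 5.7798

$5.78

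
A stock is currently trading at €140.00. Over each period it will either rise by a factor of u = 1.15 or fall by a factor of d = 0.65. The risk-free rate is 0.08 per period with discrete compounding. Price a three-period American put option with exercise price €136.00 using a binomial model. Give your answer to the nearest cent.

€10.36

Risk-neutral probability p = (1 + 0.08 − 0.65)/(1.15 − 0.65) = 0.4300/0.5000 = 0.8600
Terminal stock prices: S_uuu = 212.9, S_uud = 120.3, S_udd = 68.02, S_ddd = 38.45
Terminal payoffs (K − S): max(-76.92, 0) = 0, max(15.65, 0) = 15.65, max(67.98, 0) = 67.98, max(97.55, 0) = 97.55
Node uu (S = 185.1): continuation = 1/1.08·[0.8600·0.0000 + 0.1400·15.6525] = 2.0290; exercise value = 0.0000 ≤ continuation, so V_uu = 2.0290
Node ud (S = 104.7): continuation = 1/1.08·[0.8600·15.6525 + 0.1400·67.9775] = 21.2759; exercise value = 31.3500 > continuation, so V_ud = 31.3500 (exercise)
Node dd (S = 59.15): continuation = 1/1.08·[0.8600·67.9775 + 0.1400·97.5525] = 66.7759; exercise value = 76.8500 > continuation, so V_dd = 76.8500 (exercise)
Node u (S = 161): continuation = 1/1.08·[0.8600·2.0290 + 0.1400·31.3500] = 5.6796; exercise value = 0.0000 ≤ continuation, so V_u = 5.6796
Node d (S = 91): continuation = 1/1.08·[0.8600·31.3500 + 0.1400·76.8500] = 34.9259; exercise value = 45.0000 > continuation, so V_d = 45.0000 (exercise)
Node 0 (S = 140): continuation = 1/1.08·[0.8600·5.6796 + 0.1400·45.0000] = 10.3560; exercise value = 0.0000 ≤ continuation, so V_0 = 10.3560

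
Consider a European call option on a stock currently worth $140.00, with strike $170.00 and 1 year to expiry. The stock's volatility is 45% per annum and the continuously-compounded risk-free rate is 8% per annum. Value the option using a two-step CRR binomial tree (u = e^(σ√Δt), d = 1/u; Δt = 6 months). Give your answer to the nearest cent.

$20.46

CRR parameters: u = e^(σ√Δt) = e^(0.45·√0.5) = 1.3746, d = 1/u = 0.7275
Per-period rate: rΔt = 0.08·0.5 = 0.04, so R = e^0.04 = 1.0408
Risk-neutral probability p = (e^0.04 − 0.7275)/(1.3746 − 0.7275) = 0.3134/0.6472 = 0.4842
Terminal stock prices: S_uu = 264.6, S_ud = 140, S_dd = 74.09
Terminal payoffs (S − K): max(94.55, 0) = 94.55, max(-30, 0) = 0, max(-95.91, 0) = 0
Node u (S = 192.5): V_u = e^(−0.04)·[0.4842·94.5522 + 0.5158·0.0000] = 43.9846
Node d (S = 101.8): V_d = e^(−0.04)·[0.4842·0.0000 + 0.5158·0.0000] = 0.0000
Node 0 (S = 140): V_0 = e^(−0.04)·[0.4842·43.9846 + 0.5158·0.0000] = 20.4611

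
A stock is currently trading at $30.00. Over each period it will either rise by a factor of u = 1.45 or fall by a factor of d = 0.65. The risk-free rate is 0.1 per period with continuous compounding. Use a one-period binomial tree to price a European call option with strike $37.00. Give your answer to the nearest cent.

Risk-neutral probability p = (e^0.1 − 0.65)/(1.45 − 0.65) = 0.4552/0.8000 = 0.5690
Terminal stock prices: S_u = 43.5, S_d = 19.5
Terminal payoffs (S − K): max(6.5, 0) = 6.5, max(-17.5, 0) = 0
Node 0 (S = 30): V_0 = e^(−0.1)·[0.5690·6.5000 + 0.4310·0.0000] = 3.3463

$3.35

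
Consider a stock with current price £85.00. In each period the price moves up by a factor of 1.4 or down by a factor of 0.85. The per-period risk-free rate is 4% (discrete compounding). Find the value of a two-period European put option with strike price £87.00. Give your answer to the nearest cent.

Risk-neutral probability p = (1 + 0.04 − 0.85)/(1.4 − 0.85) = 0.1900/0.5500 = 0.3455
Terminal stock prices: S_uu = 166.6, S_ud = 101.1, S_dd = 61.41
Terminal payoffs (K − S): max(-79.6, 0) = 0, max(-14.15, 0) = 0, max(25.59, 0) = 25.59
Node u (S = 119): V_u = 1/1.04·[0.3455·0.0000 + 0.6545·0.0000] = 0.0000
Node d (S = 72.25): V_d = 1/1.04·[0.3455·0.0000 + 0.6545·25.5875] = 16.1040
Node 0 (S = 85): V_0 = 1/1.04·[0.3455·0.0000 + 0.6545·16.1040] = 10.1354

£10.14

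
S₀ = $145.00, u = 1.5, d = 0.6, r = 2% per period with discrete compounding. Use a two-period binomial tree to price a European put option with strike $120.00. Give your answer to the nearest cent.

$18.54

Risk-neutral probability p = (1 + 0.02 − 0.6)/(1.5 − 0.6) = 0.4200/0.9000 = 0.4667
Terminal stock prices: S_uu = 326.2, S_ud = 130.5, S_dd = 52.2
Terminal payoffs (K − S): max(-206.2, 0) = 0, max(-10.5, 0) = 0, max(67.8, 0) = 67.8
Node u (S = 217.5): V_u = 1/1.02·[0.4667·0.0000 + 0.5333·0.0000] = 0.0000
Node d (S = 87): V_d = 1/1.02·[0.4667·0.0000 + 0.5333·67.8000] = 35.4510
Node 0 (S = 145): V_0 = 1/1.02·[0.4667·0.0000 + 0.5333·35.4510] = 18.5365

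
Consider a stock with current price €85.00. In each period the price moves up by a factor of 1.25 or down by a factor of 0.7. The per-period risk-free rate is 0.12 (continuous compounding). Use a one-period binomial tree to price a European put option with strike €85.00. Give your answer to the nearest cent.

Risk-neutral probability p = (e^0.12 − 0.7)/(1.25 − 0.7) = 0.4275/0.5500 = 0.7773
Terminal stock prices: S_u = 106.2, S_d = 59.5
Terminal payoffs (K − S): max(-21.25, 0) = 0, max(25.5, 0) = 25.5
Node 0 (S = 85): V_0 = e^(−0.12)·[0.7773·0.0000 + 0.2227·25.5000] = 5.0374

€5.04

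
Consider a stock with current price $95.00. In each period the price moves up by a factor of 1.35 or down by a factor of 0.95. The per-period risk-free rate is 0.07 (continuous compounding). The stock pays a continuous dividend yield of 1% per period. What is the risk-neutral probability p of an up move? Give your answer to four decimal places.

p = 0.2796

Per-period risk-free factor R = e^0.07 = 1.0725; dividend-adjusted growth = e^(0.07−0.01) = 1.0618.
Risk-neutral probability p = (1.0618 − 0.95)/(1.35 − 0.95) = 0.1118/0.4000 = 0.2796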